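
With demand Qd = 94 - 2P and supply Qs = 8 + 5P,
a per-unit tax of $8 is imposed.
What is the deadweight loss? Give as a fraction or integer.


Pre-tax equilibrium quantity: Q* = 486/7
Post-tax equilibrium quantity: Q_tax = 58
Reduction in quantity: Q* - Q_tax = 80/7
DWL = (1/2) * tax * (Q* - Q_tax)
DWL = (1/2) * 8 * 80/7 = 320/7

320/7


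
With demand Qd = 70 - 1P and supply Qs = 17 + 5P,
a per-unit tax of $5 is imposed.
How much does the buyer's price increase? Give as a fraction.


With a per-unit tax, the buyer's price increase depends on relative slopes.
Supply slope: d = 5, Demand slope: b = 1
Buyer's price increase = d * tax / (b + d)
= 5 * 5 / (1 + 5)
= 25 / 6 = 25/6

25/6


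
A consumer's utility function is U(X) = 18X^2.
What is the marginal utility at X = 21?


MU = dU/dX = 18*2*X^(2-1)
MU = 36*X^1
At X = 21:
MU = 36 * 21^1
MU = 36 * 21 = 756

756


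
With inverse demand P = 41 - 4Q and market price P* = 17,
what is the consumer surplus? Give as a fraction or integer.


Maximum willingness to pay (at Q=0): P_max = 41
Quantity demanded at P* = 17:
Q* = (41 - 17)/4 = 6
CS = (1/2) * Q* * (P_max - P*)
CS = (1/2) * 6 * (41 - 17)
CS = (1/2) * 6 * 24 = 72

72


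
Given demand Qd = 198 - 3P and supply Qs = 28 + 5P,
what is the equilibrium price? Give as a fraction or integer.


At equilibrium, Qd = Qs.
198 - 3P = 28 + 5P
198 - 28 = 3P + 5P
170 = 8P
P* = 170/8 = 85/4

85/4


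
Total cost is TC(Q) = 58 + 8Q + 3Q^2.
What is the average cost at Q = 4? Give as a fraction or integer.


TC(4) = 58 + 8*4 + 3*4^2
TC(4) = 58 + 32 + 48 = 138
AC = TC/Q = 138/4 = 69/2

69/2


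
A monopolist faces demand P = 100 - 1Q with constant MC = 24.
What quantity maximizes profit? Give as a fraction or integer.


TR = P*Q = (100 - 1Q)Q = 100Q - 1Q^2
MR = dTR/dQ = 100 - 2Q
Set MR = MC:
100 - 2Q = 24
76 = 2Q
Q* = 76/2 = 38

38


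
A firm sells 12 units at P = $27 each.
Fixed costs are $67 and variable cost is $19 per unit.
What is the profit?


Total Revenue = P * Q = 27 * 12 = $324
Total Cost = FC + VC*Q = 67 + 19*12 = $295
Profit = TR - TC = 324 - 295 = $29

$29


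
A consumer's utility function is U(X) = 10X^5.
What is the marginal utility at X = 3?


MU = dU/dX = 10*5*X^(5-1)
MU = 50*X^4
At X = 3:
MU = 50 * 3^4
MU = 50 * 81 = 4050

4050


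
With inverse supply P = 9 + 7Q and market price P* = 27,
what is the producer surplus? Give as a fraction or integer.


Minimum supply price (at Q=0): P_min = 9
Quantity supplied at P* = 27:
Q* = (27 - 9)/7 = 18/7
PS = (1/2) * Q* * (P* - P_min)
PS = (1/2) * 18/7 * (27 - 9)
PS = (1/2) * 18/7 * 18 = 162/7

162/7


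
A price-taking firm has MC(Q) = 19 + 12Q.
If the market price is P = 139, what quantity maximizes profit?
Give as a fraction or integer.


In perfect competition, profit is maximized where P = MC.
139 = 19 + 12Q
120 = 12Q
Q* = 120/12 = 10

10


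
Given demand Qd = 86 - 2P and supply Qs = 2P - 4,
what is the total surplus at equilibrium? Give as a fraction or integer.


Find equilibrium: 86 - 2P = 2P - 4
86 + 4 = 4P
P* = 90/4 = 45/2
Q* = 2*45/2 - 4 = 41
Inverse demand: P = 43 - Q/2, so P_max = 43
Inverse supply: P = 2 + Q/2, so P_min = 2
CS = (1/2) * 41 * (43 - 45/2) = 1681/4
PS = (1/2) * 41 * (45/2 - 2) = 1681/4
TS = CS + PS = 1681/4 + 1681/4 = 1681/2

1681/2


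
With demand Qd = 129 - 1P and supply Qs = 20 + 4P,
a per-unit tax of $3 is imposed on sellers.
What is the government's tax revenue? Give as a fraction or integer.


With tax on sellers, new supply: Qs' = 20 + 4(P - 3)
= 8 + 4P
New equilibrium quantity:
Q_new = 524/5
Tax revenue = tax * Q_new = 3 * 524/5 = 1572/5

1572/5


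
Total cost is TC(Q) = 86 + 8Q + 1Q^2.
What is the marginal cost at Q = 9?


MC = dTC/dQ = 8 + 2*1*Q
At Q = 9:
MC = 8 + 2*9
MC = 8 + 18 = 26

26


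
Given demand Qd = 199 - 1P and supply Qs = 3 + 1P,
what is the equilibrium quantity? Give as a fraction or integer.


First find equilibrium price:
199 - 1P = 3 + 1P
P* = 196/2 = 98
Then substitute into demand:
Q* = 199 - 1 * 98 = 101

101


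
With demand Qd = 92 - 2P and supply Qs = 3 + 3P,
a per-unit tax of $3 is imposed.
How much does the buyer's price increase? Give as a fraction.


With a per-unit tax, the buyer's price increase depends on relative slopes.
Supply slope: d = 3, Demand slope: b = 2
Buyer's price increase = d * tax / (b + d)
= 3 * 3 / (2 + 3)
= 9 / 5 = 9/5

9/5


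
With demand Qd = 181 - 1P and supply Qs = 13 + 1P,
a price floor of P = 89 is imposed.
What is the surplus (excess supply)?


At P = 89:
Qd = 181 - 1*89 = 92
Qs = 13 + 1*89 = 102
Surplus = Qs - Qd = 102 - 92 = 10

10


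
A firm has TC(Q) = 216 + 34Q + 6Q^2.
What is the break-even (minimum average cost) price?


AC(Q) = 216/Q + 34 + 6Q
To minimize: dAC/dQ = -216/Q^2 + 6 = 0
Q^2 = 216/6 = 36
Q* = 6
Min AC = 216/6 + 34 + 6*6
Min AC = 36 + 34 + 36 = 106

106


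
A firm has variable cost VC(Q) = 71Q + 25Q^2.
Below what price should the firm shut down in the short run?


AVC(Q) = VC(Q)/Q = 71 + 25Q
AVC is increasing in Q, so minimum AVC is at Q -> 0+.
Min AVC = 71
The firm should shut down if P < 71.

71


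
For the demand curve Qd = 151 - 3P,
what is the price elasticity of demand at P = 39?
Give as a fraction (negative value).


dQ/dP = -3
At P = 39: Q = 151 - 3*39 = 34
E = (dQ/dP)(P/Q) = (-3)(39/34) = -117/34

-117/34


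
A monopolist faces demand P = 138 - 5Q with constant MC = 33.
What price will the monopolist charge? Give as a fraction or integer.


MR = 138 - 10Q
Set MR = MC: 138 - 10Q = 33
Q* = 21/2
Substitute into demand:
P* = 138 - 5*21/2 = 171/2

171/2


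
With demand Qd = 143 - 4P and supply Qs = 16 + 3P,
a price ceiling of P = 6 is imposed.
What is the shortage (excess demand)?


At P = 6:
Qd = 143 - 4*6 = 119
Qs = 16 + 3*6 = 34
Shortage = Qd - Qs = 119 - 34 = 85

85


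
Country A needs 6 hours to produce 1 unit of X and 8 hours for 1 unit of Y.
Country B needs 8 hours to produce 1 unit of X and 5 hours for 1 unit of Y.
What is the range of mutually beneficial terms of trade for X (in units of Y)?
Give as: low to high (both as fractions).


Opportunity cost of X for Country A = hours_X / hours_Y = 6/8 = 3/4 units of Y
Opportunity cost of X for Country B = hours_X / hours_Y = 8/5 = 8/5 units of Y
Terms of trade must be between the two opportunity costs.
Range: 3/4 to 8/5

3/4 to 8/5


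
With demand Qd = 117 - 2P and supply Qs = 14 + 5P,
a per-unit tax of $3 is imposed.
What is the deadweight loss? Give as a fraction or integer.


Pre-tax equilibrium quantity: Q* = 613/7
Post-tax equilibrium quantity: Q_tax = 583/7
Reduction in quantity: Q* - Q_tax = 30/7
DWL = (1/2) * tax * (Q* - Q_tax)
DWL = (1/2) * 3 * 30/7 = 45/7

45/7


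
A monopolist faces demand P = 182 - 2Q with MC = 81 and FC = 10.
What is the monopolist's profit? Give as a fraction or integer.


MR = MC: 182 - 4Q = 81
Q* = 101/4
P* = 182 - 2*101/4 = 263/2
Profit = (P* - MC)*Q* - FC
= (263/2 - 81)*101/4 - 10
= 101/2*101/4 - 10
= 10201/8 - 10 = 10121/8

10121/8


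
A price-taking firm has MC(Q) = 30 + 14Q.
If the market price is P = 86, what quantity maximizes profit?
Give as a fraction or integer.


In perfect competition, profit is maximized where P = MC.
86 = 30 + 14Q
56 = 14Q
Q* = 56/14 = 4

4


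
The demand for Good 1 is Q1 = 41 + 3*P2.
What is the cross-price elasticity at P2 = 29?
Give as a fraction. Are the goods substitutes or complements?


dQ1/dP2 = 3
At P2 = 29: Q1 = 41 + 3*29 = 128
Exy = (dQ1/dP2)(P2/Q1) = 3 * 29 / 128 = 87/128
Since Exy > 0, the goods are substitutes.

87/128 (substitutes)


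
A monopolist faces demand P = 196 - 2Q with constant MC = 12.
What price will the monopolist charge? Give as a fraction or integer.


MR = 196 - 4Q
Set MR = MC: 196 - 4Q = 12
Q* = 46
Substitute into demand:
P* = 196 - 2*46 = 104

104


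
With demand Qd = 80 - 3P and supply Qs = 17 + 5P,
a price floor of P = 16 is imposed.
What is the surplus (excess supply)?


At P = 16:
Qd = 80 - 3*16 = 32
Qs = 17 + 5*16 = 97
Surplus = Qs - Qd = 97 - 32 = 65

65


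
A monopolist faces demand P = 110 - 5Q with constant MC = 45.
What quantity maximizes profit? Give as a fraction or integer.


TR = P*Q = (110 - 5Q)Q = 110Q - 5Q^2
MR = dTR/dQ = 110 - 10Q
Set MR = MC:
110 - 10Q = 45
65 = 10Q
Q* = 65/10 = 13/2

13/2


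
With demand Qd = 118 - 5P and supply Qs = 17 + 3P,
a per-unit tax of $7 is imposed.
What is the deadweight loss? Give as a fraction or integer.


Pre-tax equilibrium quantity: Q* = 439/8
Post-tax equilibrium quantity: Q_tax = 167/4
Reduction in quantity: Q* - Q_tax = 105/8
DWL = (1/2) * tax * (Q* - Q_tax)
DWL = (1/2) * 7 * 105/8 = 735/16

735/16


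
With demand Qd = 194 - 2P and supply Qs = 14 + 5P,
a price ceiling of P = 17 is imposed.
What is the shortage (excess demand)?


At P = 17:
Qd = 194 - 2*17 = 160
Qs = 14 + 5*17 = 99
Shortage = Qd - Qs = 160 - 99 = 61

61


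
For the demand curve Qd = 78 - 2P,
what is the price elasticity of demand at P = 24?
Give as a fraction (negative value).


dQ/dP = -2
At P = 24: Q = 78 - 2*24 = 30
E = (dQ/dP)(P/Q) = (-2)(24/30) = -8/5

-8/5


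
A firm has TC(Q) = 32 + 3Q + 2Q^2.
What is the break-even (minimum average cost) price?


AC(Q) = 32/Q + 3 + 2Q
To minimize: dAC/dQ = -32/Q^2 + 2 = 0
Q^2 = 32/2 = 16
Q* = 4
Min AC = 32/4 + 3 + 2*4
Min AC = 8 + 3 + 8 = 19

19


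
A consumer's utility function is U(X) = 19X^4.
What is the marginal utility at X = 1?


MU = dU/dX = 19*4*X^(4-1)
MU = 76*X^3
At X = 1:
MU = 76 * 1^3
MU = 76 * 1 = 76

76


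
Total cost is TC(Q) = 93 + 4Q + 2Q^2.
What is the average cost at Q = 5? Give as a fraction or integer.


TC(5) = 93 + 4*5 + 2*5^2
TC(5) = 93 + 20 + 50 = 163
AC = TC/Q = 163/5 = 163/5

163/5


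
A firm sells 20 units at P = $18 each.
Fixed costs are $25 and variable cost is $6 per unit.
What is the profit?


Total Revenue = P * Q = 18 * 20 = $360
Total Cost = FC + VC*Q = 25 + 6*20 = $145
Profit = TR - TC = 360 - 145 = $215

$215


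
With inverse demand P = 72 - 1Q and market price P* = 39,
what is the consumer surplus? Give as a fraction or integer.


Maximum willingness to pay (at Q=0): P_max = 72
Quantity demanded at P* = 39:
Q* = (72 - 39)/1 = 33
CS = (1/2) * Q* * (P_max - P*)
CS = (1/2) * 33 * (72 - 39)
CS = (1/2) * 33 * 33 = 1089/2

1089/2


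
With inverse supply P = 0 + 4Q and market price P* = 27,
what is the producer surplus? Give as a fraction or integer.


Minimum supply price (at Q=0): P_min = 0
Quantity supplied at P* = 27:
Q* = (27 - 0)/4 = 27/4
PS = (1/2) * Q* * (P* - P_min)
PS = (1/2) * 27/4 * (27 - 0)
PS = (1/2) * 27/4 * 27 = 729/8

729/8


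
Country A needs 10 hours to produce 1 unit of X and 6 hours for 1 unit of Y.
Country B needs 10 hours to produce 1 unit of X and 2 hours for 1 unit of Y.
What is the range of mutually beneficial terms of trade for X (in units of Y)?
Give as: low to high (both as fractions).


Opportunity cost of X for Country A = hours_X / hours_Y = 10/6 = 5/3 units of Y
Opportunity cost of X for Country B = hours_X / hours_Y = 10/2 = 5 units of Y
Terms of trade must be between the two opportunity costs.
Range: 5/3 to 5

5/3 to 5


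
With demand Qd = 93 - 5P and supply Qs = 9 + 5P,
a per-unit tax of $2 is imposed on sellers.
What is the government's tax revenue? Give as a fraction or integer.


With tax on sellers, new supply: Qs' = 9 + 5(P - 2)
= 5P - 1
New equilibrium quantity:
Q_new = 46
Tax revenue = tax * Q_new = 2 * 46 = 92

92


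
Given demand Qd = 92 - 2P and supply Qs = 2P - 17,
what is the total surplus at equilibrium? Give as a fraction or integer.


Find equilibrium: 92 - 2P = 2P - 17
92 + 17 = 4P
P* = 109/4 = 109/4
Q* = 2*109/4 - 17 = 75/2
Inverse demand: P = 46 - Q/2, so P_max = 46
Inverse supply: P = 17/2 + Q/2, so P_min = 17/2
CS = (1/2) * 75/2 * (46 - 109/4) = 5625/16
PS = (1/2) * 75/2 * (109/4 - 17/2) = 5625/16
TS = CS + PS = 5625/16 + 5625/16 = 5625/8

5625/8


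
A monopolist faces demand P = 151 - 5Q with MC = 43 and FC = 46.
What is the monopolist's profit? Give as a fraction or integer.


MR = MC: 151 - 10Q = 43
Q* = 54/5
P* = 151 - 5*54/5 = 97
Profit = (P* - MC)*Q* - FC
= (97 - 43)*54/5 - 46
= 54*54/5 - 46
= 2916/5 - 46 = 2686/5

2686/5


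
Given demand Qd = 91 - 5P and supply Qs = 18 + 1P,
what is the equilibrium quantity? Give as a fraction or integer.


First find equilibrium price:
91 - 5P = 18 + 1P
P* = 73/6 = 73/6
Then substitute into demand:
Q* = 91 - 5 * 73/6 = 181/6

181/6


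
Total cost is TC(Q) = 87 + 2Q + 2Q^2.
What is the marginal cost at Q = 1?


MC = dTC/dQ = 2 + 2*2*Q
At Q = 1:
MC = 2 + 4*1
MC = 2 + 4 = 6

6


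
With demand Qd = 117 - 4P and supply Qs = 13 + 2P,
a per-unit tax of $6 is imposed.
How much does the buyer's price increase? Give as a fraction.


With a per-unit tax, the buyer's price increase depends on relative slopes.
Supply slope: d = 2, Demand slope: b = 4
Buyer's price increase = d * tax / (b + d)
= 2 * 6 / (4 + 2)
= 12 / 6 = 2

2


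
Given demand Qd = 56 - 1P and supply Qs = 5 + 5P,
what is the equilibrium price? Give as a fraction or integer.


At equilibrium, Qd = Qs.
56 - 1P = 5 + 5P
56 - 5 = 1P + 5P
51 = 6P
P* = 51/6 = 17/2

17/2


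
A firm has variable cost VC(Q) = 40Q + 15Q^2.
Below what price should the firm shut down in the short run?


AVC(Q) = VC(Q)/Q = 40 + 15Q
AVC is increasing in Q, so minimum AVC is at Q -> 0+.
Min AVC = 40
The firm should shut down if P < 40.

40


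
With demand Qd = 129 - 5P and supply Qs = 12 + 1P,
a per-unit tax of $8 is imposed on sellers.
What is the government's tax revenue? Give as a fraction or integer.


With tax on sellers, new supply: Qs' = 12 + 1(P - 8)
= 4 + 1P
New equilibrium quantity:
Q_new = 149/6
Tax revenue = tax * Q_new = 8 * 149/6 = 596/3

596/3


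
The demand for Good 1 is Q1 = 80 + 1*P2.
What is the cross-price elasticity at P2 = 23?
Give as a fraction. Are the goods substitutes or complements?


dQ1/dP2 = 1
At P2 = 23: Q1 = 80 + 1*23 = 103
Exy = (dQ1/dP2)(P2/Q1) = 1 * 23 / 103 = 23/103
Since Exy > 0, the goods are substitutes.

23/103 (substitutes)


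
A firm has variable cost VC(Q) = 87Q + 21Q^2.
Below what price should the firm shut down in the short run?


AVC(Q) = VC(Q)/Q = 87 + 21Q
AVC is increasing in Q, so minimum AVC is at Q -> 0+.
Min AVC = 87
The firm should shut down if P < 87.

87


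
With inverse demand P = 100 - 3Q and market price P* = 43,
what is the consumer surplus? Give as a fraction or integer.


Maximum willingness to pay (at Q=0): P_max = 100
Quantity demanded at P* = 43:
Q* = (100 - 43)/3 = 19
CS = (1/2) * Q* * (P_max - P*)
CS = (1/2) * 19 * (100 - 43)
CS = (1/2) * 19 * 57 = 1083/2

1083/2


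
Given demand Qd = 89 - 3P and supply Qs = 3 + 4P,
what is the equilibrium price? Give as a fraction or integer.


At equilibrium, Qd = Qs.
89 - 3P = 3 + 4P
89 - 3 = 3P + 4P
86 = 7P
P* = 86/7 = 86/7

86/7


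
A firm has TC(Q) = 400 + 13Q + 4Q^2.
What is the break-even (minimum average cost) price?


AC(Q) = 400/Q + 13 + 4Q
To minimize: dAC/dQ = -400/Q^2 + 4 = 0
Q^2 = 400/4 = 100
Q* = 10
Min AC = 400/10 + 13 + 4*10
Min AC = 40 + 13 + 40 = 93

93


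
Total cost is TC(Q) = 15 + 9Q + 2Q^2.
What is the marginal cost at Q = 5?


MC = dTC/dQ = 9 + 2*2*Q
At Q = 5:
MC = 9 + 4*5
MC = 9 + 20 = 29

29


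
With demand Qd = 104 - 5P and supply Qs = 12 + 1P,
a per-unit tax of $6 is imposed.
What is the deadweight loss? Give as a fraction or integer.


Pre-tax equilibrium quantity: Q* = 82/3
Post-tax equilibrium quantity: Q_tax = 67/3
Reduction in quantity: Q* - Q_tax = 5
DWL = (1/2) * tax * (Q* - Q_tax)
DWL = (1/2) * 6 * 5 = 15

15


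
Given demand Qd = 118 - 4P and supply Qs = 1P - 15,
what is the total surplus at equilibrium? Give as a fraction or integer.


Find equilibrium: 118 - 4P = 1P - 15
118 + 15 = 5P
P* = 133/5 = 133/5
Q* = 1*133/5 - 15 = 58/5
Inverse demand: P = 59/2 - Q/4, so P_max = 59/2
Inverse supply: P = 15 + Q/1, so P_min = 15
CS = (1/2) * 58/5 * (59/2 - 133/5) = 841/50
PS = (1/2) * 58/5 * (133/5 - 15) = 1682/25
TS = CS + PS = 841/50 + 1682/25 = 841/10

841/10


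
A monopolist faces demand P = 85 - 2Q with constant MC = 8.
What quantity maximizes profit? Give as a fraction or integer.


TR = P*Q = (85 - 2Q)Q = 85Q - 2Q^2
MR = dTR/dQ = 85 - 4Q
Set MR = MC:
85 - 4Q = 8
77 = 4Q
Q* = 77/4 = 77/4

77/4


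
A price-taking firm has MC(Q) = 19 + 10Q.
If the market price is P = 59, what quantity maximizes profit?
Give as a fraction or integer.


In perfect competition, profit is maximized where P = MC.
59 = 19 + 10Q
40 = 10Q
Q* = 40/10 = 4

4


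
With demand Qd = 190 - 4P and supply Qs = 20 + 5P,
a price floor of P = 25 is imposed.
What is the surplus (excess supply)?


At P = 25:
Qd = 190 - 4*25 = 90
Qs = 20 + 5*25 = 145
Surplus = Qs - Qd = 145 - 90 = 55

55


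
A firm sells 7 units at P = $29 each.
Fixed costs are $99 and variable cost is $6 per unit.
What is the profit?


Total Revenue = P * Q = 29 * 7 = $203
Total Cost = FC + VC*Q = 99 + 6*7 = $141
Profit = TR - TC = 203 - 141 = $62

$62


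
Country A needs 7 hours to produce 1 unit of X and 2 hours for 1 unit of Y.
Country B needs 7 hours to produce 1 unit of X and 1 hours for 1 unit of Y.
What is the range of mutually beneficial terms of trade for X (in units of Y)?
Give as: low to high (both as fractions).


Opportunity cost of X for Country A = hours_X / hours_Y = 7/2 = 7/2 units of Y
Opportunity cost of X for Country B = hours_X / hours_Y = 7/1 = 7 units of Y
Terms of trade must be between the two opportunity costs.
Range: 7/2 to 7

7/2 to 7


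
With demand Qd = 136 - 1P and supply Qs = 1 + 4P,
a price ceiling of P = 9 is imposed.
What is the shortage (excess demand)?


At P = 9:
Qd = 136 - 1*9 = 127
Qs = 1 + 4*9 = 37
Shortage = Qd - Qs = 127 - 37 = 90

90


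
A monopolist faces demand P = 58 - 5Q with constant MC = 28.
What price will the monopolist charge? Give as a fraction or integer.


MR = 58 - 10Q
Set MR = MC: 58 - 10Q = 28
Q* = 3
Substitute into demand:
P* = 58 - 5*3 = 43

43


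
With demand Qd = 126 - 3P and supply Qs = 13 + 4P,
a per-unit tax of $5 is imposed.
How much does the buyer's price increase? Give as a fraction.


With a per-unit tax, the buyer's price increase depends on relative slopes.
Supply slope: d = 4, Demand slope: b = 3
Buyer's price increase = d * tax / (b + d)
= 4 * 5 / (3 + 4)
= 20 / 7 = 20/7

20/7


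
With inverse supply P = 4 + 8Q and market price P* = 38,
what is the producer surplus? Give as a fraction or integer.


Minimum supply price (at Q=0): P_min = 4
Quantity supplied at P* = 38:
Q* = (38 - 4)/8 = 17/4
PS = (1/2) * Q* * (P* - P_min)
PS = (1/2) * 17/4 * (38 - 4)
PS = (1/2) * 17/4 * 34 = 289/4

289/4


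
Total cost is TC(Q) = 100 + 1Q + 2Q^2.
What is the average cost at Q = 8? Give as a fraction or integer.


TC(8) = 100 + 1*8 + 2*8^2
TC(8) = 100 + 8 + 128 = 236
AC = TC/Q = 236/8 = 59/2

59/2


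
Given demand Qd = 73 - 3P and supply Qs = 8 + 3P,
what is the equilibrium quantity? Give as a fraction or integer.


First find equilibrium price:
73 - 3P = 8 + 3P
P* = 65/6 = 65/6
Then substitute into demand:
Q* = 73 - 3 * 65/6 = 81/2

81/2


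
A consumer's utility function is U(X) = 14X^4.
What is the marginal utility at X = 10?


MU = dU/dX = 14*4*X^(4-1)
MU = 56*X^3
At X = 10:
MU = 56 * 10^3
MU = 56 * 1000 = 56000

56000


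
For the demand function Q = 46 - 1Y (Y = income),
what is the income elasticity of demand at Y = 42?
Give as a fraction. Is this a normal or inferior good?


dQ/dY = -1
At Y = 42: Q = 46 - 1*42 = 4
Ey = (dQ/dY)(Y/Q) = -1 * 42 / 4 = -21/2
Since Ey < 0, this is a inferior good.

-21/2 (inferior good)


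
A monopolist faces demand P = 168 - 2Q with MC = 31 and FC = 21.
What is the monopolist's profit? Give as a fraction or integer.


MR = MC: 168 - 4Q = 31
Q* = 137/4
P* = 168 - 2*137/4 = 199/2
Profit = (P* - MC)*Q* - FC
= (199/2 - 31)*137/4 - 21
= 137/2*137/4 - 21
= 18769/8 - 21 = 18601/8

18601/8


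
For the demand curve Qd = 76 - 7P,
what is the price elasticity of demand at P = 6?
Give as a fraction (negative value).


dQ/dP = -7
At P = 6: Q = 76 - 7*6 = 34
E = (dQ/dP)(P/Q) = (-7)(6/34) = -21/17

-21/17


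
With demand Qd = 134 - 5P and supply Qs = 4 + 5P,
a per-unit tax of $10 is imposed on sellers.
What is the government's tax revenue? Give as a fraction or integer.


With tax on sellers, new supply: Qs' = 4 + 5(P - 10)
= 5P - 46
New equilibrium quantity:
Q_new = 44
Tax revenue = tax * Q_new = 10 * 44 = 440

440


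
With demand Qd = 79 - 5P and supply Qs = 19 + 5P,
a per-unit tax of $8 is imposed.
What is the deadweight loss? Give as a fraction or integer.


Pre-tax equilibrium quantity: Q* = 49
Post-tax equilibrium quantity: Q_tax = 29
Reduction in quantity: Q* - Q_tax = 20
DWL = (1/2) * tax * (Q* - Q_tax)
DWL = (1/2) * 8 * 20 = 80

80


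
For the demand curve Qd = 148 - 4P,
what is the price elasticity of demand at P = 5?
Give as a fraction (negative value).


dQ/dP = -4
At P = 5: Q = 148 - 4*5 = 128
E = (dQ/dP)(P/Q) = (-4)(5/128) = -5/32

-5/32


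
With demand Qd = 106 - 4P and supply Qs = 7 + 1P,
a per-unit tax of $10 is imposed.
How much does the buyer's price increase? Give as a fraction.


With a per-unit tax, the buyer's price increase depends on relative slopes.
Supply slope: d = 1, Demand slope: b = 4
Buyer's price increase = d * tax / (b + d)
= 1 * 10 / (4 + 1)
= 10 / 5 = 2

2


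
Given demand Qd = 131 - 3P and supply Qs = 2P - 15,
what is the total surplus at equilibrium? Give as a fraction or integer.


Find equilibrium: 131 - 3P = 2P - 15
131 + 15 = 5P
P* = 146/5 = 146/5
Q* = 2*146/5 - 15 = 217/5
Inverse demand: P = 131/3 - Q/3, so P_max = 131/3
Inverse supply: P = 15/2 + Q/2, so P_min = 15/2
CS = (1/2) * 217/5 * (131/3 - 146/5) = 47089/150
PS = (1/2) * 217/5 * (146/5 - 15/2) = 47089/100
TS = CS + PS = 47089/150 + 47089/100 = 47089/60

47089/60


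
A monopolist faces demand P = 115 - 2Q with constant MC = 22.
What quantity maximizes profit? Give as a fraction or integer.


TR = P*Q = (115 - 2Q)Q = 115Q - 2Q^2
MR = dTR/dQ = 115 - 4Q
Set MR = MC:
115 - 4Q = 22
93 = 4Q
Q* = 93/4 = 93/4

93/4


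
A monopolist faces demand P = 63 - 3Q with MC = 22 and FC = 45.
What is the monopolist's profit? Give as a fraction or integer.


MR = MC: 63 - 6Q = 22
Q* = 41/6
P* = 63 - 3*41/6 = 85/2
Profit = (P* - MC)*Q* - FC
= (85/2 - 22)*41/6 - 45
= 41/2*41/6 - 45
= 1681/12 - 45 = 1141/12

1141/12


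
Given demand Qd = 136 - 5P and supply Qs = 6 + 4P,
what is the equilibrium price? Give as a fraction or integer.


At equilibrium, Qd = Qs.
136 - 5P = 6 + 4P
136 - 6 = 5P + 4P
130 = 9P
P* = 130/9 = 130/9

130/9


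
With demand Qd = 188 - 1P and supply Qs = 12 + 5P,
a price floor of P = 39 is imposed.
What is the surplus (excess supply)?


At P = 39:
Qd = 188 - 1*39 = 149
Qs = 12 + 5*39 = 207
Surplus = Qs - Qd = 207 - 149 = 58

58


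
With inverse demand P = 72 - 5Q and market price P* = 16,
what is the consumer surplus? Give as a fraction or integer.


Maximum willingness to pay (at Q=0): P_max = 72
Quantity demanded at P* = 16:
Q* = (72 - 16)/5 = 56/5
CS = (1/2) * Q* * (P_max - P*)
CS = (1/2) * 56/5 * (72 - 16)
CS = (1/2) * 56/5 * 56 = 1568/5

1568/5


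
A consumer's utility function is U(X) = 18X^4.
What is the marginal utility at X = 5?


MU = dU/dX = 18*4*X^(4-1)
MU = 72*X^3
At X = 5:
MU = 72 * 5^3
MU = 72 * 125 = 9000

9000


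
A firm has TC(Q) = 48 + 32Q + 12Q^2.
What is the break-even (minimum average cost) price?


AC(Q) = 48/Q + 32 + 12Q
To minimize: dAC/dQ = -48/Q^2 + 12 = 0
Q^2 = 48/12 = 4
Q* = 2
Min AC = 48/2 + 32 + 12*2
Min AC = 24 + 32 + 24 = 80

80


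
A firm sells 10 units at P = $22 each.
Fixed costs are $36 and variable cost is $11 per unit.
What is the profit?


Total Revenue = P * Q = 22 * 10 = $220
Total Cost = FC + VC*Q = 36 + 11*10 = $146
Profit = TR - TC = 220 - 146 = $74

$74


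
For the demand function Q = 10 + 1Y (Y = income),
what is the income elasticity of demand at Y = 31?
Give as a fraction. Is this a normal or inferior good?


dQ/dY = 1
At Y = 31: Q = 10 + 1*31 = 41
Ey = (dQ/dY)(Y/Q) = 1 * 31 / 41 = 31/41
Since Ey > 0, this is a normal good.

31/41 (normal good)


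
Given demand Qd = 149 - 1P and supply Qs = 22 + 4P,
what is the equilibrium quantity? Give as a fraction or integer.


First find equilibrium price:
149 - 1P = 22 + 4P
P* = 127/5 = 127/5
Then substitute into demand:
Q* = 149 - 1 * 127/5 = 618/5

618/5


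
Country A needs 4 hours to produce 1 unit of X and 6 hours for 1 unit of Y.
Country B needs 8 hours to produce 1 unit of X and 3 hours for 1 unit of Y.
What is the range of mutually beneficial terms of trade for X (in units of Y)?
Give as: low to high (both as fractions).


Opportunity cost of X for Country A = hours_X / hours_Y = 4/6 = 2/3 units of Y
Opportunity cost of X for Country B = hours_X / hours_Y = 8/3 = 8/3 units of Y
Terms of trade must be between the two opportunity costs.
Range: 2/3 to 8/3

2/3 to 8/3


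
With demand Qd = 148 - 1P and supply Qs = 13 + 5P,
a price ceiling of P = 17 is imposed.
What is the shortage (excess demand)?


At P = 17:
Qd = 148 - 1*17 = 131
Qs = 13 + 5*17 = 98
Shortage = Qd - Qs = 131 - 98 = 33

33


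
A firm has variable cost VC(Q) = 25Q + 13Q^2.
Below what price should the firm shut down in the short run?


AVC(Q) = VC(Q)/Q = 25 + 13Q
AVC is increasing in Q, so minimum AVC is at Q -> 0+.
Min AVC = 25
The firm should shut down if P < 25.

25


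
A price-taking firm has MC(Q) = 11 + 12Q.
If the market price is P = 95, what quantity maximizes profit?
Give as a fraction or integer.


In perfect competition, profit is maximized where P = MC.
95 = 11 + 12Q
84 = 12Q
Q* = 84/12 = 7

7


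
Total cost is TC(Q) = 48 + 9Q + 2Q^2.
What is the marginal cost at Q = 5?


MC = dTC/dQ = 9 + 2*2*Q
At Q = 5:
MC = 9 + 4*5
MC = 9 + 20 = 29

29


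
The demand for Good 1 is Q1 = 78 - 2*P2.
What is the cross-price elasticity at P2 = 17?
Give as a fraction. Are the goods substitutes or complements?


dQ1/dP2 = -2
At P2 = 17: Q1 = 78 - 2*17 = 44
Exy = (dQ1/dP2)(P2/Q1) = -2 * 17 / 44 = -17/22
Since Exy < 0, the goods are complements.

-17/22 (complements)


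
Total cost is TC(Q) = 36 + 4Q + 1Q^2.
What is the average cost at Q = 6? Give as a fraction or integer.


TC(6) = 36 + 4*6 + 1*6^2
TC(6) = 36 + 24 + 36 = 96
AC = TC/Q = 96/6 = 16

16


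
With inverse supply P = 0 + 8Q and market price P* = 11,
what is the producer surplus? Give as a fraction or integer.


Minimum supply price (at Q=0): P_min = 0
Quantity supplied at P* = 11:
Q* = (11 - 0)/8 = 11/8
PS = (1/2) * Q* * (P* - P_min)
PS = (1/2) * 11/8 * (11 - 0)
PS = (1/2) * 11/8 * 11 = 121/16

121/16


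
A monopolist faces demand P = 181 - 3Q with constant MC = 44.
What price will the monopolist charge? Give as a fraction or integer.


MR = 181 - 6Q
Set MR = MC: 181 - 6Q = 44
Q* = 137/6
Substitute into demand:
P* = 181 - 3*137/6 = 225/2

225/2


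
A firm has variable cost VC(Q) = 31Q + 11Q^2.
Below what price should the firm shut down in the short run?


AVC(Q) = VC(Q)/Q = 31 + 11Q
AVC is increasing in Q, so minimum AVC is at Q -> 0+.
Min AVC = 31
The firm should shut down if P < 31.

31


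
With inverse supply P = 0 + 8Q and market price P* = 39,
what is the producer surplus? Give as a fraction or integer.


Minimum supply price (at Q=0): P_min = 0
Quantity supplied at P* = 39:
Q* = (39 - 0)/8 = 39/8
PS = (1/2) * Q* * (P* - P_min)
PS = (1/2) * 39/8 * (39 - 0)
PS = (1/2) * 39/8 * 39 = 1521/16

1521/16


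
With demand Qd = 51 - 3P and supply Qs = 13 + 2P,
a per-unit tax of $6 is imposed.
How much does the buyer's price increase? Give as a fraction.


With a per-unit tax, the buyer's price increase depends on relative slopes.
Supply slope: d = 2, Demand slope: b = 3
Buyer's price increase = d * tax / (b + d)
= 2 * 6 / (3 + 2)
= 12 / 5 = 12/5

12/5


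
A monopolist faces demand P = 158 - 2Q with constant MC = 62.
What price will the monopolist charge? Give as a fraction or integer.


MR = 158 - 4Q
Set MR = MC: 158 - 4Q = 62
Q* = 24
Substitute into demand:
P* = 158 - 2*24 = 110

110


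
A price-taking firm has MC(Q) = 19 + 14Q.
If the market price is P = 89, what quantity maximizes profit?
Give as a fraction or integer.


In perfect competition, profit is maximized where P = MC.
89 = 19 + 14Q
70 = 14Q
Q* = 70/14 = 5

5


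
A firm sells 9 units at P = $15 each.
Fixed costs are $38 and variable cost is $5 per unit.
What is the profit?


Total Revenue = P * Q = 15 * 9 = $135
Total Cost = FC + VC*Q = 38 + 5*9 = $83
Profit = TR - TC = 135 - 83 = $52

$52


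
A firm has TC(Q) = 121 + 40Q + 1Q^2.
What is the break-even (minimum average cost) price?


AC(Q) = 121/Q + 40 + 1Q
To minimize: dAC/dQ = -121/Q^2 + 1 = 0
Q^2 = 121/1 = 121
Q* = 11
Min AC = 121/11 + 40 + 1*11
Min AC = 11 + 40 + 11 = 62

62


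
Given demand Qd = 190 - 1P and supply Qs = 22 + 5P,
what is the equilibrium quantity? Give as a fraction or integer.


First find equilibrium price:
190 - 1P = 22 + 5P
P* = 168/6 = 28
Then substitute into demand:
Q* = 190 - 1 * 28 = 162

162


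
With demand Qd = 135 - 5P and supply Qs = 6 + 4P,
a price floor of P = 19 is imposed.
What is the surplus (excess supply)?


At P = 19:
Qd = 135 - 5*19 = 40
Qs = 6 + 4*19 = 82
Surplus = Qs - Qd = 82 - 40 = 42

42


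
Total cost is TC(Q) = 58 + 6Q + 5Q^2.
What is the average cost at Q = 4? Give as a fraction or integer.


TC(4) = 58 + 6*4 + 5*4^2
TC(4) = 58 + 24 + 80 = 162
AC = TC/Q = 162/4 = 81/2

81/2


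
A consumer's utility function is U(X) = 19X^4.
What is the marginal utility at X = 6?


MU = dU/dX = 19*4*X^(4-1)
MU = 76*X^3
At X = 6:
MU = 76 * 6^3
MU = 76 * 216 = 16416

16416


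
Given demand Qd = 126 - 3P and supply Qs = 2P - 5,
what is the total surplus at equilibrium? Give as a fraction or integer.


Find equilibrium: 126 - 3P = 2P - 5
126 + 5 = 5P
P* = 131/5 = 131/5
Q* = 2*131/5 - 5 = 237/5
Inverse demand: P = 42 - Q/3, so P_max = 42
Inverse supply: P = 5/2 + Q/2, so P_min = 5/2
CS = (1/2) * 237/5 * (42 - 131/5) = 18723/50
PS = (1/2) * 237/5 * (131/5 - 5/2) = 56169/100
TS = CS + PS = 18723/50 + 56169/100 = 18723/20

18723/20


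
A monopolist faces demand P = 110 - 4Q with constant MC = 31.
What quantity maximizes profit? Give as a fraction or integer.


TR = P*Q = (110 - 4Q)Q = 110Q - 4Q^2
MR = dTR/dQ = 110 - 8Q
Set MR = MC:
110 - 8Q = 31
79 = 8Q
Q* = 79/8 = 79/8

79/8


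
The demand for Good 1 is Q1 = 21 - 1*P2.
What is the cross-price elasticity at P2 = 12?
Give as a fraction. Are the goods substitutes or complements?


dQ1/dP2 = -1
At P2 = 12: Q1 = 21 - 1*12 = 9
Exy = (dQ1/dP2)(P2/Q1) = -1 * 12 / 9 = -4/3
Since Exy < 0, the goods are complements.

-4/3 (complements)


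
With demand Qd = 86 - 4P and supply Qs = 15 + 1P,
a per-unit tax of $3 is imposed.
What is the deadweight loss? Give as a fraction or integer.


Pre-tax equilibrium quantity: Q* = 146/5
Post-tax equilibrium quantity: Q_tax = 134/5
Reduction in quantity: Q* - Q_tax = 12/5
DWL = (1/2) * tax * (Q* - Q_tax)
DWL = (1/2) * 3 * 12/5 = 18/5

18/5


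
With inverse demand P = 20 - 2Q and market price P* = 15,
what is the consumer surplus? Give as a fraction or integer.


Maximum willingness to pay (at Q=0): P_max = 20
Quantity demanded at P* = 15:
Q* = (20 - 15)/2 = 5/2
CS = (1/2) * Q* * (P_max - P*)
CS = (1/2) * 5/2 * (20 - 15)
CS = (1/2) * 5/2 * 5 = 25/4

25/4


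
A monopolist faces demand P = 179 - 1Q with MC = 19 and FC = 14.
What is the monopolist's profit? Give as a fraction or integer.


MR = MC: 179 - 2Q = 19
Q* = 80
P* = 179 - 1*80 = 99
Profit = (P* - MC)*Q* - FC
= (99 - 19)*80 - 14
= 80*80 - 14
= 6400 - 14 = 6386

6386


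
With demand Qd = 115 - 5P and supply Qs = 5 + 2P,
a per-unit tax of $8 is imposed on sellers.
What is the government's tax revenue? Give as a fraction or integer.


With tax on sellers, new supply: Qs' = 5 + 2(P - 8)
= 2P - 11
New equilibrium quantity:
Q_new = 25
Tax revenue = tax * Q_new = 8 * 25 = 200

200


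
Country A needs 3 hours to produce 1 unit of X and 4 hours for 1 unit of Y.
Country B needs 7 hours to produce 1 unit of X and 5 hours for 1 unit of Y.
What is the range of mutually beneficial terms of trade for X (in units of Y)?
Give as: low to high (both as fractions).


Opportunity cost of X for Country A = hours_X / hours_Y = 3/4 = 3/4 units of Y
Opportunity cost of X for Country B = hours_X / hours_Y = 7/5 = 7/5 units of Y
Terms of trade must be between the two opportunity costs.
Range: 3/4 to 7/5

3/4 to 7/5


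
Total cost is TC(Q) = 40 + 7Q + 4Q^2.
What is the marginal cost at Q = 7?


MC = dTC/dQ = 7 + 2*4*Q
At Q = 7:
MC = 7 + 8*7
MC = 7 + 56 = 63

63


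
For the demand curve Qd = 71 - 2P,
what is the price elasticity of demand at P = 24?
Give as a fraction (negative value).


dQ/dP = -2
At P = 24: Q = 71 - 2*24 = 23
E = (dQ/dP)(P/Q) = (-2)(24/23) = -48/23

-48/23


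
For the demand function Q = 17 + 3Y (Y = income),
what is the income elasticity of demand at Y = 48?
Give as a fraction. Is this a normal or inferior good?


dQ/dY = 3
At Y = 48: Q = 17 + 3*48 = 161
Ey = (dQ/dY)(Y/Q) = 3 * 48 / 161 = 144/161
Since Ey > 0, this is a normal good.

144/161 (normal good)


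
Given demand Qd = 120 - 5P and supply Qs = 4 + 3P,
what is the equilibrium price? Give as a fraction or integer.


At equilibrium, Qd = Qs.
120 - 5P = 4 + 3P
120 - 4 = 5P + 3P
116 = 8P
P* = 116/8 = 29/2

29/2


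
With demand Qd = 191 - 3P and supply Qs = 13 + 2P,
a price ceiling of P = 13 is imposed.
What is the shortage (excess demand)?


At P = 13:
Qd = 191 - 3*13 = 152
Qs = 13 + 2*13 = 39
Shortage = Qd - Qs = 152 - 39 = 113

113


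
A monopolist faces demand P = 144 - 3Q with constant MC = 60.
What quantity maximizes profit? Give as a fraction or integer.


TR = P*Q = (144 - 3Q)Q = 144Q - 3Q^2
MR = dTR/dQ = 144 - 6Q
Set MR = MC:
144 - 6Q = 60
84 = 6Q
Q* = 84/6 = 14

14


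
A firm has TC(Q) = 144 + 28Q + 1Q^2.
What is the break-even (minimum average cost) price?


AC(Q) = 144/Q + 28 + 1Q
To minimize: dAC/dQ = -144/Q^2 + 1 = 0
Q^2 = 144/1 = 144
Q* = 12
Min AC = 144/12 + 28 + 1*12
Min AC = 12 + 28 + 12 = 52

52


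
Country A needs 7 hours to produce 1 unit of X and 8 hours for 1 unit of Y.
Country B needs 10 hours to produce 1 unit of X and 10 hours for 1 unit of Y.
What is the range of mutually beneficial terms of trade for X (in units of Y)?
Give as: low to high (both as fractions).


Opportunity cost of X for Country A = hours_X / hours_Y = 7/8 = 7/8 units of Y
Opportunity cost of X for Country B = hours_X / hours_Y = 10/10 = 1 units of Y
Terms of trade must be between the two opportunity costs.
Range: 7/8 to 1

7/8 to 1


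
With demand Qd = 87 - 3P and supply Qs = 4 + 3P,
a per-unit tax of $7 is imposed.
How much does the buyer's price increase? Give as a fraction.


With a per-unit tax, the buyer's price increase depends on relative slopes.
Supply slope: d = 3, Demand slope: b = 3
Buyer's price increase = d * tax / (b + d)
= 3 * 7 / (3 + 3)
= 21 / 6 = 7/2

7/2


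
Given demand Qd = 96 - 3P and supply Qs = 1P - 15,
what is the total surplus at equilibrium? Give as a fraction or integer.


Find equilibrium: 96 - 3P = 1P - 15
96 + 15 = 4P
P* = 111/4 = 111/4
Q* = 1*111/4 - 15 = 51/4
Inverse demand: P = 32 - Q/3, so P_max = 32
Inverse supply: P = 15 + Q/1, so P_min = 15
CS = (1/2) * 51/4 * (32 - 111/4) = 867/32
PS = (1/2) * 51/4 * (111/4 - 15) = 2601/32
TS = CS + PS = 867/32 + 2601/32 = 867/8

867/8


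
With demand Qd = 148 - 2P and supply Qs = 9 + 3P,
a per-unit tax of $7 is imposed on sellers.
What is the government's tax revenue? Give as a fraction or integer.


With tax on sellers, new supply: Qs' = 9 + 3(P - 7)
= 3P - 12
New equilibrium quantity:
Q_new = 84
Tax revenue = tax * Q_new = 7 * 84 = 588

588


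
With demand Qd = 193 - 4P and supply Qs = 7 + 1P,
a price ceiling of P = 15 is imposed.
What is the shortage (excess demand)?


At P = 15:
Qd = 193 - 4*15 = 133
Qs = 7 + 1*15 = 22
Shortage = Qd - Qs = 133 - 22 = 111

111


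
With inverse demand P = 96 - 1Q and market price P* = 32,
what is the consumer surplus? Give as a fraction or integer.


Maximum willingness to pay (at Q=0): P_max = 96
Quantity demanded at P* = 32:
Q* = (96 - 32)/1 = 64
CS = (1/2) * Q* * (P_max - P*)
CS = (1/2) * 64 * (96 - 32)
CS = (1/2) * 64 * 64 = 2048

2048


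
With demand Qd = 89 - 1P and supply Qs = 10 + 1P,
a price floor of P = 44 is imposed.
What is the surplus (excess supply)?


At P = 44:
Qd = 89 - 1*44 = 45
Qs = 10 + 1*44 = 54
Surplus = Qs - Qd = 54 - 45 = 9

9


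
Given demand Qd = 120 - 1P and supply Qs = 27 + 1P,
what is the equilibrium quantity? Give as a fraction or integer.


First find equilibrium price:
120 - 1P = 27 + 1P
P* = 93/2 = 93/2
Then substitute into demand:
Q* = 120 - 1 * 93/2 = 147/2

147/2


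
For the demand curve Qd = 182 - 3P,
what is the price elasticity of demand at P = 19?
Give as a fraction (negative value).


dQ/dP = -3
At P = 19: Q = 182 - 3*19 = 125
E = (dQ/dP)(P/Q) = (-3)(19/125) = -57/125

-57/125


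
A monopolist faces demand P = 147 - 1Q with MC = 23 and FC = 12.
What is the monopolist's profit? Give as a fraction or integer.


MR = MC: 147 - 2Q = 23
Q* = 62
P* = 147 - 1*62 = 85
Profit = (P* - MC)*Q* - FC
= (85 - 23)*62 - 12
= 62*62 - 12
= 3844 - 12 = 3832

3832


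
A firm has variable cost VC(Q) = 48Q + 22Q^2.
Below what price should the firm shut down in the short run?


AVC(Q) = VC(Q)/Q = 48 + 22Q
AVC is increasing in Q, so minimum AVC is at Q -> 0+.
Min AVC = 48
The firm should shut down if P < 48.

48


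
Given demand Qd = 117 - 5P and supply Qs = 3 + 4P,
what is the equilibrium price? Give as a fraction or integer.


At equilibrium, Qd = Qs.
117 - 5P = 3 + 4P
117 - 3 = 5P + 4P
114 = 9P
P* = 114/9 = 38/3

38/3


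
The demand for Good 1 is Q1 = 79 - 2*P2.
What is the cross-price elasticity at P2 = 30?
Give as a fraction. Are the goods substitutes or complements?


dQ1/dP2 = -2
At P2 = 30: Q1 = 79 - 2*30 = 19
Exy = (dQ1/dP2)(P2/Q1) = -2 * 30 / 19 = -60/19
Since Exy < 0, the goods are complements.

-60/19 (complements)


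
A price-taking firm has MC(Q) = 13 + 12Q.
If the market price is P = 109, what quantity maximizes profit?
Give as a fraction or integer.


In perfect competition, profit is maximized where P = MC.
109 = 13 + 12Q
96 = 12Q
Q* = 96/12 = 8

8


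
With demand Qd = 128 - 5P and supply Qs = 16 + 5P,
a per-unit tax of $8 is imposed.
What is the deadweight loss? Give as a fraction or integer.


Pre-tax equilibrium quantity: Q* = 72
Post-tax equilibrium quantity: Q_tax = 52
Reduction in quantity: Q* - Q_tax = 20
DWL = (1/2) * tax * (Q* - Q_tax)
DWL = (1/2) * 8 * 20 = 80

80


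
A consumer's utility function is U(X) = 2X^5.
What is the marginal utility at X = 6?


MU = dU/dX = 2*5*X^(5-1)
MU = 10*X^4
At X = 6:
MU = 10 * 6^4
MU = 10 * 1296 = 12960

12960


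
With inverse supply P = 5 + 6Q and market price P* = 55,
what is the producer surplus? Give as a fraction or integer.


Minimum supply price (at Q=0): P_min = 5
Quantity supplied at P* = 55:
Q* = (55 - 5)/6 = 25/3
PS = (1/2) * Q* * (P* - P_min)
PS = (1/2) * 25/3 * (55 - 5)
PS = (1/2) * 25/3 * 50 = 625/3

625/3


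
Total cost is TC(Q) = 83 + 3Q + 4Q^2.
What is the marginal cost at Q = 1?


MC = dTC/dQ = 3 + 2*4*Q
At Q = 1:
MC = 3 + 8*1
MC = 3 + 8 = 11

11


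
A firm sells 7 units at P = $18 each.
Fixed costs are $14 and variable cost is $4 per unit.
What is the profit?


Total Revenue = P * Q = 18 * 7 = $126
Total Cost = FC + VC*Q = 14 + 4*7 = $42
Profit = TR - TC = 126 - 42 = $84

$84


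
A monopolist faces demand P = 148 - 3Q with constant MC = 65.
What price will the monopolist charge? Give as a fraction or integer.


MR = 148 - 6Q
Set MR = MC: 148 - 6Q = 65
Q* = 83/6
Substitute into demand:
P* = 148 - 3*83/6 = 213/2

213/2
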